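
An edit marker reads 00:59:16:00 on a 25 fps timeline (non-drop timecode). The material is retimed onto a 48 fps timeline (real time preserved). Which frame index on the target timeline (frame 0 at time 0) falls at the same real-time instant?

Source frame index: (0×3600 + 59×60 + 16) × 25 + 0 = 88900.
Real time: 88900 / (25) = 3556 s.
Target frame: (3556) × (48) = 170688.

frame 170688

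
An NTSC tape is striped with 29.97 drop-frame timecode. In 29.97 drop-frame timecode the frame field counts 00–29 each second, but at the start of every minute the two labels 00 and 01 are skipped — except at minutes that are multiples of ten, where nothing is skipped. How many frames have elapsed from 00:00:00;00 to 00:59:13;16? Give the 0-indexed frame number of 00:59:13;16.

As if non-drop at 30 labels/s: (0 × 3600 + 59 × 60 + 13) × 30 + 16 = 106606.
Minute boundaries passed: 59; those not divisible by 10: 59 − 5 = 54; dropped labels = 2 × 54 = 108.
Actual frame index = 106606 − 108 = 106498.

106498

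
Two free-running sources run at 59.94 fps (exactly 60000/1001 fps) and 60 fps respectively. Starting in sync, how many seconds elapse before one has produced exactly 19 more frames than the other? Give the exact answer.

19019/60 seconds

The gap grows by |60 − 60000/1001| = 60/1001 frames per second.
Time for a 19-frame gap: 19 ÷ (60/1001) = 19019/60 s.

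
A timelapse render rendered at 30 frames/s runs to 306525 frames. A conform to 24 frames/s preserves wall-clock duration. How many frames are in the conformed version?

Target frames = source frames × (target rate / source rate) = 306525 × (24)/(30) = 306525 × 4/5 = 245220.

245220 frames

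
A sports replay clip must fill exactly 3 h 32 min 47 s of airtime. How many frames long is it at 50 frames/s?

638350 frames

3 h 32 min 47 s = 12767 s.
Frames = 12767 × 50 = 638350.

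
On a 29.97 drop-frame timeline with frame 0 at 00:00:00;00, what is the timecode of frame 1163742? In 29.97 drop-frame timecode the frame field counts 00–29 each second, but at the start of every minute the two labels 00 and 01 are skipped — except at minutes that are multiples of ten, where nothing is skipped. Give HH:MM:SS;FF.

10:47:10;08

Ten DF minutes hold 17982 frames, so frame 1163742 lies in block 64 (frames 1150848–1168829) with 12894 frames into that block.
The block's first minute is 1800 frames and the rest 1798 each; 12894 frames reaches minute 7, so 64 × 18 + 7 × 2 = 1166 labels have been skipped so far.
Adding those back, label number 1163742 + 1166 = 1164908 at 30 labels/s is 38830 s + 8 f = 10 h 47 min 10 s frame 8, i.e. 10:47:10;08.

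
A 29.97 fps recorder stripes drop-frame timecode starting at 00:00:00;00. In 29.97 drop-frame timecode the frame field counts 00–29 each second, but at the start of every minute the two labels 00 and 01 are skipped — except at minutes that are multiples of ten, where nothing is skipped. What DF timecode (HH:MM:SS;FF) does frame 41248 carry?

00:22:56;08

Each 10-minute DF block holds 10 × 60 × 30 − 9 × 2 = 17982 frames. 41248 ÷ 17982 → 2 full blocks, remainder 5284.
Within the partial block the first minute is 1800 frames and each further minute 1798, so 2 further minute boundaries passed. Total skipped labels = 18 × 2 + 2 × 2 = 40.
Non-drop label index = 41248 + 40 = 41288; at 30 labels/s that is 00:22:56:08, i.e. DF 00:22:56;08.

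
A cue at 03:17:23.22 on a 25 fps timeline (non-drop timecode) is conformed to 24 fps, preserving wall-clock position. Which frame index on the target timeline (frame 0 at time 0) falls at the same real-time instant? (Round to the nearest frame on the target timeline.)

frame 284253

Source frame index: (3×3600 + 17×60 + 23) × 25 + 22 = 296097.
Real time: 296097 / (25) = 296097/25 s.
Target frame: (296097/25) × (24) = 7106328/25 ≈ 284253.120 → 284253.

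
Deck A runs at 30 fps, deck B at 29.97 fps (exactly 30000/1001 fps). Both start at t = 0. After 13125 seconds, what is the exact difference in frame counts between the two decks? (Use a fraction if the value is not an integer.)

56250/143 frames

A emits 30 × 13125 = 393750 frames; B emits 30000/1001 × 13125 = 56250000/143.
Difference = 56250/143 frames (≈ 393.3566); B is behind A.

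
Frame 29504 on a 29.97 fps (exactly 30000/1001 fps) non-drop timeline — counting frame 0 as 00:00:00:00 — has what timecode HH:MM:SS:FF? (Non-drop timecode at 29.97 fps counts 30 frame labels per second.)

29504 ÷ 30 = 983 full seconds, remainder 14 frames.
983 s = 0 h 16 min 23 s.
Timecode: 00:16:23:14.

00:16:23:14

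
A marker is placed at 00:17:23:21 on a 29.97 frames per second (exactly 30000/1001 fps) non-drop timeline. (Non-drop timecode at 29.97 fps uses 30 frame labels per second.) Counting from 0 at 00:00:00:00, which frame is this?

31311

Total seconds to the label: (0 × 3600 + 17 × 60 + 23) = 1043.
Frame index = 1043 × 30 + 21 = 31311.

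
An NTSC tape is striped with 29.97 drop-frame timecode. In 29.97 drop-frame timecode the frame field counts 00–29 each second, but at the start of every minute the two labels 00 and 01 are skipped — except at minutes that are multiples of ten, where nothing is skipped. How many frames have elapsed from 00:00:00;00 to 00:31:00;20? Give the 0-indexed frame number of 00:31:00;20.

55764

Complete 10-minute blocks: 3, each 17982 frames → 53946.
Remaining 1 whole minute in the current block: 1800 + 0 × 1798 = 1800 frames.
Within the current minute: 0 × 30 + 20 − 2 = 18 (labels ;00/;01 skipped at this minute). Total = 53946 + 1800 + 18 = 55764.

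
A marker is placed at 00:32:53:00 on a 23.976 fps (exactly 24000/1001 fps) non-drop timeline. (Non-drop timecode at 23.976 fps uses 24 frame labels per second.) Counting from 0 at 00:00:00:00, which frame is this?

Total seconds to the label: (0 × 3600 + 32 × 60 + 53) = 1973.
Frame index = 1973 × 24 + 0 = 47352.

frame 47352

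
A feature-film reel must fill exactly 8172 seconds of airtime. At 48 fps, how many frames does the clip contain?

Frames = 8172 × 48 = 392256.

392256 frames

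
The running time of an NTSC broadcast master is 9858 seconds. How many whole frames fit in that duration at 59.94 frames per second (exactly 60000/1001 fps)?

Frames = 9858 × 60000/1001 = 591480000/1001 ≈ 590889.1109.
Complete frames: 590889.

590889 frames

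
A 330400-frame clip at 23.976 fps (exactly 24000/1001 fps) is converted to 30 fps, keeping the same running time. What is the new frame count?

413413 frames

Target frames = source frames × (target rate / source rate) = 330400 × (30)/(24000/1001) = 330400 × 1001/800 = 413413.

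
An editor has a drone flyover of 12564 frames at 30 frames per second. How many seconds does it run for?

Running time = 12564 / (30) = 418.8 s.

418.8 seconds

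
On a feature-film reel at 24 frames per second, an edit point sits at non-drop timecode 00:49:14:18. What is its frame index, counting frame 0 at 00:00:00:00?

70914

Total seconds to the label: (0 × 3600 + 49 × 60 + 14) = 2954.
Frame index = 2954 × 24 + 18 = 70914.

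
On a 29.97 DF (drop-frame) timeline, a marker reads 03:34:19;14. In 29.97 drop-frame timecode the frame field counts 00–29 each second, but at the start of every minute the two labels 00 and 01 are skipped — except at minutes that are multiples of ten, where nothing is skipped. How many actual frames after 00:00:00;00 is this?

385398

Complete 10-minute blocks: 21, each 17982 frames → 377622.
Remaining 4 whole minutes in the current block: 1800 + 3 × 1798 = 7194 frames.
Within the current minute: 19 × 30 + 14 − 2 = 582 (labels ;00/;01 skipped at this minute). Total = 377622 + 7194 + 582 = 385398.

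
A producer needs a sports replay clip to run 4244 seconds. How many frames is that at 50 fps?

Frames = 4244 × 50 = 212200.

212200 frames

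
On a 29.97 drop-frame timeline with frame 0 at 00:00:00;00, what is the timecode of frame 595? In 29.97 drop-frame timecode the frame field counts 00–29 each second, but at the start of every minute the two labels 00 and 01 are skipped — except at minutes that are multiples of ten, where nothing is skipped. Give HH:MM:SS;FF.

00:00:19;25

Ten DF minutes hold 17982 frames, so frame 595 lies in block 0 (frames 0–17981) with 595 frames into that block.
The block's first minute is 1800 frames and the rest 1798 each; 595 frames reaches minute 0, so 0 × 18 + 0 × 2 = 0 labels have been skipped so far.
Adding those back, label number 595 + 0 = 595 at 30 labels/s is 19 s + 25 f = 0 h 0 min 19 s frame 25, i.e. 00:00:19;25.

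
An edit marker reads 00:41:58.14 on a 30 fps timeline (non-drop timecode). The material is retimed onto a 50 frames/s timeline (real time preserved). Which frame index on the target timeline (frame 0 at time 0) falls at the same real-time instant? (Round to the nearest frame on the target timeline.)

Source frame index: (0×3600 + 41×60 + 58) × 30 + 14 = 75554.
Real time: 75554 / (30) = 37777/15 s.
Target frame: (37777/15) × (50) = 377770/3 ≈ 125923.333 → 125923.

frame 125923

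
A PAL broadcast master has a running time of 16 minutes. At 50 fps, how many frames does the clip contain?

48000 frames

16 min = 960 s.
Frames = 960 × 50 = 48000.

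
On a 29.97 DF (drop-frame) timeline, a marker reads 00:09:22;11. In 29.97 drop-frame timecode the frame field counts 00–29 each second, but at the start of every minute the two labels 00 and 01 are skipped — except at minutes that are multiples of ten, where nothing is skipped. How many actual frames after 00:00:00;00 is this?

Complete 10-minute blocks: 0, each 17982 frames → 0.
Remaining 9 whole minutes in the current block: 1800 + 8 × 1798 = 16184 frames.
Within the current minute: 22 × 30 + 11 − 2 = 669 (labels ;00/;01 skipped at this minute). Total = 0 + 16184 + 669 = 16853.

16853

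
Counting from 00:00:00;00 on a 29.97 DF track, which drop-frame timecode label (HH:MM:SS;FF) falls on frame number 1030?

Each 10-minute DF block holds 10 × 60 × 30 − 9 × 2 = 17982 frames. 1030 ÷ 17982 → 0 full blocks, remainder 1030.
Within the partial block the first minute is 1800 frames and each further minute 1798, so 0 further minute boundaries passed. Total skipped labels = 18 × 0 + 2 × 0 = 0.
Non-drop label index = 1030 + 0 = 1030; at 30 labels/s that is 00:00:34:10, i.e. DF 00:00:34;10.

00:00:34;10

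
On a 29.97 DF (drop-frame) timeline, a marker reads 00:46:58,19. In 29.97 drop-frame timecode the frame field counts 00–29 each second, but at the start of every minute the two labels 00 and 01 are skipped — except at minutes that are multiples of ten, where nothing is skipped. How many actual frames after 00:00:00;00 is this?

84475

As if non-drop at 30 labels/s: (0 × 3600 + 46 × 60 + 58) × 30 + 19 = 84559.
Minute boundaries passed: 46; those not divisible by 10: 46 − 4 = 42; dropped labels = 2 × 42 = 84.
Actual frame index = 84559 − 84 = 84475.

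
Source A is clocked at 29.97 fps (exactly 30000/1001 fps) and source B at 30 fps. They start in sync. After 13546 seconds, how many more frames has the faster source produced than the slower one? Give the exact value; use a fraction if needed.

31260/77 frames

A emits 30000/1001 × 13546 = 31260000/77 frames; B emits 30 × 13546 = 406380.
Difference = 31260/77 frames (≈ 405.9740); B is ahead of A.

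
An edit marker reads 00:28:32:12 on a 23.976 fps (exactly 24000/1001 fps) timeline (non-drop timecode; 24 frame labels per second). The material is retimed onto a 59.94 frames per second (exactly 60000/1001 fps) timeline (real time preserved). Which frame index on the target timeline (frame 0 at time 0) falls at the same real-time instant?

Source frame index: (0×3600 + 28×60 + 32) × 24 + 12 = 41100.
Real time: 41100 / (24000/1001) = 137137/80 s.
Target frame: (137137/80) × (60000/1001) = 102750.

frame 102750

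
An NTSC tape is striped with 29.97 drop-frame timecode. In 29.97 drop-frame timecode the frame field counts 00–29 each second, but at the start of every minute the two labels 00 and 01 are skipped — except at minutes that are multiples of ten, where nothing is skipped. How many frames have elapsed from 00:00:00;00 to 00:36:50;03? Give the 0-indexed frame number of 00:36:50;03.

As if non-drop at 30 labels/s: (0 × 3600 + 36 × 60 + 50) × 30 + 3 = 66303.
Minute boundaries passed: 36; those not divisible by 10: 36 − 3 = 33; dropped labels = 2 × 33 = 66.
Actual frame index = 66303 − 66 = 66237.

66237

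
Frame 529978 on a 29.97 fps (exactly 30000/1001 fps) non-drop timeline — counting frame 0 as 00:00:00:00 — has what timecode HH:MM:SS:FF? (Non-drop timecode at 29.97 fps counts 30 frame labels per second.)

04:54:25:28

529978 ÷ 30 = 17665 full seconds, remainder 28 frames.
17665 s = 4 h 54 min 25 s.
Timecode: 04:54:25:28.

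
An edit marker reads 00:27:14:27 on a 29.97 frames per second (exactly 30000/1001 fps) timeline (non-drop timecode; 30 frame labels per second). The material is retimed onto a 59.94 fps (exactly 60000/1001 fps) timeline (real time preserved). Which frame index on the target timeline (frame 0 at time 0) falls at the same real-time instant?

Source frame index: (0×3600 + 27×60 + 14) × 30 + 27 = 49047.
Real time: 49047 / (30000/1001) = 16365349/10000 s.
Target frame: (16365349/10000) × (60000/1001) = 98094.

frame 98094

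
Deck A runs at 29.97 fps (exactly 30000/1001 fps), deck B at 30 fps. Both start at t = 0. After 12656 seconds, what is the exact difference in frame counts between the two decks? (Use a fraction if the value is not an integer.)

A emits 30000/1001 × 12656 = 54240000/143 frames; B emits 30 × 12656 = 379680.
Difference = 54240/143 frames (≈ 379.3007); B is ahead of A.

54240/143 frames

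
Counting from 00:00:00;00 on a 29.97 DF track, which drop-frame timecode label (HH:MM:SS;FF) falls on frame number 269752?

Each 10-minute DF block holds 10 × 60 × 30 − 9 × 2 = 17982 frames. 269752 ÷ 17982 → 15 full blocks, remainder 22.
Within the partial block the first minute is 1800 frames and each further minute 1798, so 0 further minute boundaries passed. Total skipped labels = 18 × 15 + 2 × 0 = 270.
Non-drop label index = 269752 + 270 = 270022; at 30 labels/s that is 02:30:00:22, i.e. DF 02:30:00;22.

02:30:00;22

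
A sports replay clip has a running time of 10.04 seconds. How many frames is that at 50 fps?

Frames = 10.04 × 50 = 502.

502 frames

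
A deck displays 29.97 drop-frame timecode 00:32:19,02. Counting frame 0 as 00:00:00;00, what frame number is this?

Complete 10-minute blocks: 3, each 17982 frames → 53946.
Remaining 2 whole minutes in the current block: 1800 + 1 × 1798 = 3598 frames.
Within the current minute: 19 × 30 + 2 − 2 = 570 (labels ;00/;01 skipped at this minute). Total = 53946 + 3598 + 570 = 58114.

58114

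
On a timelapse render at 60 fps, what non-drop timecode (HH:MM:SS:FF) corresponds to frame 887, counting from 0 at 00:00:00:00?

887 ÷ 60 = 14 full seconds, remainder 47 frames.
14 s = 0 h 0 min 14 s.
Timecode: 00:00:14:47.

00:00:14:47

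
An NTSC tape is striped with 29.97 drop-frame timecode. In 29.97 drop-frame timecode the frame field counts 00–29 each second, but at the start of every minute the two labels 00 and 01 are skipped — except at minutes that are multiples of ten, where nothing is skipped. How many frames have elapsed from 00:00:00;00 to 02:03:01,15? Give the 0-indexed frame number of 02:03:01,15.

221223

As if non-drop at 30 labels/s: (2 × 3600 + 3 × 60 + 1) × 30 + 15 = 221445.
Minute boundaries passed: 123; those not divisible by 10: 123 − 12 = 111; dropped labels = 2 × 111 = 222.
Actual frame index = 221445 − 222 = 221223.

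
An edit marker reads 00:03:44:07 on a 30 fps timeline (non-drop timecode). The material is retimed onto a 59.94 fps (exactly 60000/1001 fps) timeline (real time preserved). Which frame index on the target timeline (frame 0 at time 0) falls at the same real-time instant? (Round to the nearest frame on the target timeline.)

Source frame index: (0×3600 + 3×60 + 44) × 30 + 7 = 6727.
Real time: 6727 / (30) = 6727/30 s.
Target frame: (6727/30) × (60000/1001) = 1922000/143 ≈ 13440.559 → 13441.

frame 13441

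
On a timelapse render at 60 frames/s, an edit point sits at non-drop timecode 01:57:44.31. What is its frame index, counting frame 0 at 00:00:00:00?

frame 423871

Total seconds to the label: (1 × 3600 + 57 × 60 + 44) = 7064.
Frame index = 7064 × 60 + 31 = 423871.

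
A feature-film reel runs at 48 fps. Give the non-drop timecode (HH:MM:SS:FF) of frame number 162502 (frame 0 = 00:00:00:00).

00:56:25:22

162502 ÷ 48 = 3385 full seconds, remainder 22 frames.
3385 s = 0 h 56 min 25 s.
Timecode: 00:56:25:22.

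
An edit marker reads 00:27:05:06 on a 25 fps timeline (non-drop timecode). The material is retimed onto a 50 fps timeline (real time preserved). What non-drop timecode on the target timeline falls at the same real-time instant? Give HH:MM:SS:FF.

00:27:05:12

Source frame index: (0×3600 + 27×60 + 5) × 25 + 6 = 40631.
Real time: 40631 / (25) = 40631/25 s.
Target frame: (40631/25) × (50) = 81262.
At 50 labels/s: frame 81262 → 00:27:05:12.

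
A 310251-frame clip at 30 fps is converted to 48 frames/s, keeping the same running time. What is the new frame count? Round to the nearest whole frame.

Frames at target rate = 310251 × (48) / (30) = 2482008/5 ≈ 496401.600.
Nearest whole frame: 496402.

496402 frames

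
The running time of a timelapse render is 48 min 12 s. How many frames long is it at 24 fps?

69408 frames

48 min 12 s = 2892 s.
Frames = 2892 × 24 = 69408.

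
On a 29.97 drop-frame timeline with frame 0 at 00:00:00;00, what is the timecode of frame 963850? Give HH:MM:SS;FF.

Each 10-minute DF block holds 10 × 60 × 30 − 9 × 2 = 17982 frames. 963850 ÷ 17982 → 53 full blocks, remainder 10804.
Within the partial block the first minute is 1800 frames and each further minute 1798, so 6 further minute boundaries passed. Total skipped labels = 18 × 53 + 2 × 6 = 966.
Non-drop label index = 963850 + 966 = 964816; at 30 labels/s that is 08:56:00:16, i.e. DF 08:56:00;16.

08:56:00;16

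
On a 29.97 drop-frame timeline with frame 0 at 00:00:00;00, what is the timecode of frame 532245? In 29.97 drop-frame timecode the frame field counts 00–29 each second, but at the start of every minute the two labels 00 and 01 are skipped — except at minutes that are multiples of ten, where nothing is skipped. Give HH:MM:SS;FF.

Each 10-minute DF block holds 10 × 60 × 30 − 9 × 2 = 17982 frames. 532245 ÷ 17982 → 29 full blocks, remainder 10767.
Within the partial block the first minute is 1800 frames and each further minute 1798, so 5 further minute boundaries passed. Total skipped labels = 18 × 29 + 2 × 5 = 532.
Non-drop label index = 532245 + 532 = 532777; at 30 labels/s that is 04:55:59:07, i.e. DF 04:55:59;07.

04:55:59;07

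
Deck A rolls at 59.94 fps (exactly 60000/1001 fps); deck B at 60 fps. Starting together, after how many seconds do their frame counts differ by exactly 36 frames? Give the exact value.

600.6 seconds

The gap grows by |60 − 60000/1001| = 60/1001 frames per second.
Time for a 36-frame gap: 36 ÷ (60/1001) = 600.6 s.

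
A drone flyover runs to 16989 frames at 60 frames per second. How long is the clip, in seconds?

283.15 seconds

Running time = 16989 / (60) = 283.15 s.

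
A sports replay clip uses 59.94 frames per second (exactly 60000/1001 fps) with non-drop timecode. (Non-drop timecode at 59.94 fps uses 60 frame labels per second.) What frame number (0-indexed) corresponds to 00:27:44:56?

Total seconds to the label: (0 × 3600 + 27 × 60 + 44) = 1664.
Frame index = 1664 × 60 + 56 = 99896.

99896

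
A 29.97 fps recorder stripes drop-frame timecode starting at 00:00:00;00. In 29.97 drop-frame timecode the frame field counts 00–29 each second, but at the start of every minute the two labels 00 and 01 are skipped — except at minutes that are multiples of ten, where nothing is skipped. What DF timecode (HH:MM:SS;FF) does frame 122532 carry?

01:08:08;16

Each 10-minute DF block holds 10 × 60 × 30 − 9 × 2 = 17982 frames. 122532 ÷ 17982 → 6 full blocks, remainder 14640.
Within the partial block the first minute is 1800 frames and each further minute 1798, so 8 further minute boundaries passed. Total skipped labels = 18 × 6 + 2 × 8 = 124.
Non-drop label index = 122532 + 124 = 122656; at 30 labels/s that is 01:08:08:16, i.e. DF 01:08:08;16.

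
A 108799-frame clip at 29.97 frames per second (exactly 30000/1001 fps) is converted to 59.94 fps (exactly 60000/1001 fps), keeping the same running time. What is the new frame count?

217598 frames

Frames at target rate = 108799 × (60000/1001) / (30000/1001) = 217598.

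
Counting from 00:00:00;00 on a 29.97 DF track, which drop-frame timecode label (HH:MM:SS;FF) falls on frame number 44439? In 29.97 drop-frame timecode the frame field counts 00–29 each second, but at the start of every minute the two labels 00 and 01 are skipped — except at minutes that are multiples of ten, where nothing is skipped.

00:24:42;23

Each 10-minute DF block holds 10 × 60 × 30 − 9 × 2 = 17982 frames. 44439 ÷ 17982 → 2 full blocks, remainder 8475.
Within the partial block the first minute is 1800 frames and each further minute 1798, so 4 further minute boundaries passed. Total skipped labels = 18 × 2 + 2 × 4 = 44.
Non-drop label index = 44439 + 44 = 44483; at 30 labels/s that is 00:24:42:23, i.e. DF 00:24:42;23.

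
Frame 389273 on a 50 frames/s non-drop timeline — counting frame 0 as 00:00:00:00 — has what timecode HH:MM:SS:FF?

02:09:45:23

389273 ÷ 50 = 7785 full seconds, remainder 23 frames.
7785 s = 2 h 9 min 45 s.
Timecode: 02:09:45:23.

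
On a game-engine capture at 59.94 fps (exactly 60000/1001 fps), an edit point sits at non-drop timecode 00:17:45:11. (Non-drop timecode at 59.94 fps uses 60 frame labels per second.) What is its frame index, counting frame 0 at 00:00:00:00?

63911

Total seconds to the label: (0 × 3600 + 17 × 60 + 45) = 1065.
Frame index = 1065 × 60 + 11 = 63911.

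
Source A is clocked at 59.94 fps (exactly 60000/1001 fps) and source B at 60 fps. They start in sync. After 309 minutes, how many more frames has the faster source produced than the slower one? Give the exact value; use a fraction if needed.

1112400/1001 frames

309 min = 18540 s.
A emits 60000/1001 × 18540 = 1112400000/1001 frames; B emits 60 × 18540 = 1112400.
Difference = 1112400/1001 frames (≈ 1111.2887); B is ahead of A.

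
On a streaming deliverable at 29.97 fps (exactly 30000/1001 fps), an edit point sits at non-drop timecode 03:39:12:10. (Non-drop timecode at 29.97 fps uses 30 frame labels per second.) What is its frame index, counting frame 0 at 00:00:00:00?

frame 394570

Total seconds to the label: (3 × 3600 + 39 × 60 + 12) = 13152.
Frame index = 13152 × 30 + 10 = 394570.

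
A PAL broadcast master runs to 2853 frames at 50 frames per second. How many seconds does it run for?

57.06 seconds

Running time = 2853 / (50) = 57.06 s.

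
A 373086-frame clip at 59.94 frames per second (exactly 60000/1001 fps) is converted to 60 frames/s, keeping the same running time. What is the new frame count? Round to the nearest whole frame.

373459 frames

Frames at target rate = 373086 × (60) / (60000/1001) = 186729543/500 ≈ 373459.086.
Nearest whole frame: 373459.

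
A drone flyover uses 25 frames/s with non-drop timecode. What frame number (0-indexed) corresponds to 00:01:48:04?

frame 2704

Total seconds to the label: (0 × 3600 + 1 × 60 + 48) = 108.
Frame index = 108 × 25 + 4 = 2704.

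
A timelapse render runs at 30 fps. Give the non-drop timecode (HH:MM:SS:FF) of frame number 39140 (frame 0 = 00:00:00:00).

39140 ÷ 30 = 1304 full seconds, remainder 20 frames.
1304 s = 0 h 21 min 44 s.
Timecode: 00:21:44:20.

00:21:44:20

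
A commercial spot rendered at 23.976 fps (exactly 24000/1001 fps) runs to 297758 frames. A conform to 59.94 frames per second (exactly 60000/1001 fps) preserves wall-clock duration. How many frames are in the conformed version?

744395 frames

Target frames = source frames × (target rate / source rate) = 297758 × (60000/1001)/(24000/1001) = 297758 × 5/2 = 744395.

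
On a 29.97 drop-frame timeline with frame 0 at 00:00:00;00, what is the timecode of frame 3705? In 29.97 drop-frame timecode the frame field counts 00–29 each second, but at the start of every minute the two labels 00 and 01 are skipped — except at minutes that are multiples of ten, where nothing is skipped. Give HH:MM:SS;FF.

00:02:03;19

Ten DF minutes hold 17982 frames, so frame 3705 lies in block 0 (frames 0–17981) with 3705 frames into that block.
The block's first minute is 1800 frames and the rest 1798 each; 3705 frames reaches minute 2, so 0 × 18 + 2 × 2 = 4 labels have been skipped so far.
Adding those back, label number 3705 + 4 = 3709 at 30 labels/s is 123 s + 19 f = 0 h 2 min 3 s frame 19, i.e. 00:02:03;19.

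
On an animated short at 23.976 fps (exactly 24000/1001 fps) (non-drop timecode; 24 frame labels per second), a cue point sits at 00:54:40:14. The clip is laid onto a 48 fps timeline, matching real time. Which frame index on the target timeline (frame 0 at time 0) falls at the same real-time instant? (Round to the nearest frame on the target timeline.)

frame 157625

Source frame index: (0×3600 + 54×60 + 40) × 24 + 14 = 78734.
Real time: 78734 / (24000/1001) = 39406367/12000 s.
Target frame: (39406367/12000) × (48) = 39406367/250 ≈ 157625.468 → 157625.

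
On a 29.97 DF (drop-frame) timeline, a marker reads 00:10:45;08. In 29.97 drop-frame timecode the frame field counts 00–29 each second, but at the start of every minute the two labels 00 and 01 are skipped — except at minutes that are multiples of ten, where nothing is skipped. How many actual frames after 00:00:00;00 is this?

19340

As if non-drop at 30 labels/s: (0 × 3600 + 10 × 60 + 45) × 30 + 8 = 19358.
Minute boundaries passed: 10; those not divisible by 10: 10 − 1 = 9; dropped labels = 2 × 9 = 18.
Actual frame index = 19358 − 18 = 19340.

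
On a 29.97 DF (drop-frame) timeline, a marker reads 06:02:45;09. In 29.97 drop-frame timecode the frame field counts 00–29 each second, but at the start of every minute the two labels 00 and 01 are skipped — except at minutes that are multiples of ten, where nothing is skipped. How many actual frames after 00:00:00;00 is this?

Complete 10-minute blocks: 36, each 17982 frames → 647352.
Remaining 2 whole minutes in the current block: 1800 + 1 × 1798 = 3598 frames.
Within the current minute: 45 × 30 + 9 − 2 = 1357 (labels ;00/;01 skipped at this minute). Total = 647352 + 3598 + 1357 = 652307.

652307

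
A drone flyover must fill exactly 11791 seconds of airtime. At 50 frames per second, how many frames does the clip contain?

589550 frames

Frames = 11791 × 50 = 589550.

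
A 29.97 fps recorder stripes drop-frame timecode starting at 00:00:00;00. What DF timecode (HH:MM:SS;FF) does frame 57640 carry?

00:32:03;08

Each 10-minute DF block holds 10 × 60 × 30 − 9 × 2 = 17982 frames. 57640 ÷ 17982 → 3 full blocks, remainder 3694.
Within the partial block the first minute is 1800 frames and each further minute 1798, so 2 further minute boundaries passed. Total skipped labels = 18 × 3 + 2 × 2 = 58.
Non-drop label index = 57640 + 58 = 57698; at 30 labels/s that is 00:32:03:08, i.e. DF 00:32:03;08.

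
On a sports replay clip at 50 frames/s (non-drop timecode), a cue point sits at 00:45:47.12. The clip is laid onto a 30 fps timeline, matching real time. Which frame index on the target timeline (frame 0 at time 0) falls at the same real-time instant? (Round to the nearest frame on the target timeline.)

Source frame index: (0×3600 + 45×60 + 47) × 50 + 12 = 137362.
Real time: 137362 / (50) = 68681/25 s.
Target frame: (68681/25) × (30) = 412086/5 ≈ 82417.200 → 82417.

frame 82417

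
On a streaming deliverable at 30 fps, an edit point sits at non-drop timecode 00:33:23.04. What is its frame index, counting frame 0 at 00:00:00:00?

frame 60094

Total seconds to the label: (0 × 3600 + 33 × 60 + 23) = 2003.
Frame index = 2003 × 30 + 4 = 60094.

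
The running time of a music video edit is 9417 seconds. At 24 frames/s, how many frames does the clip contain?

226008 frames

Frames = 9417 × 24 = 226008.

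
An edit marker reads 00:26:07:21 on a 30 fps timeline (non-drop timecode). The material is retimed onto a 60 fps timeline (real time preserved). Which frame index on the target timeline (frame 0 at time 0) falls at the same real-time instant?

Source frame index: (0×3600 + 26×60 + 7) × 30 + 21 = 47031.
Real time: 47031 / (30) = 15677/10 s.
Target frame: (15677/10) × (60) = 94062.

frame 94062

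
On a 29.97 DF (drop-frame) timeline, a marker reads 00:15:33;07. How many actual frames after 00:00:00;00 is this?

27969

Complete 10-minute blocks: 1, each 17982 frames → 17982.
Remaining 5 whole minutes in the current block: 1800 + 4 × 1798 = 8992 frames.
Within the current minute: 33 × 30 + 7 − 2 = 995 (labels ;00/;01 skipped at this minute). Total = 17982 + 8992 + 995 = 27969.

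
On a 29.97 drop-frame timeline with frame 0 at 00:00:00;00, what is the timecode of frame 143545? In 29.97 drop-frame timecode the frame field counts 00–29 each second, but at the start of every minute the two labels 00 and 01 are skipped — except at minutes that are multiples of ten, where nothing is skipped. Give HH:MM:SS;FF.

Ten DF minutes hold 17982 frames, so frame 143545 lies in block 7 (frames 125874–143855) with 17671 frames into that block.
The block's first minute is 1800 frames and the rest 1798 each; 17671 frames reaches minute 9, so 7 × 18 + 9 × 2 = 144 labels have been skipped so far.
Adding those back, label number 143545 + 144 = 143689 at 30 labels/s is 4789 s + 19 f = 1 h 19 min 49 s frame 19, i.e. 01:19:49;19.

01:19:49;19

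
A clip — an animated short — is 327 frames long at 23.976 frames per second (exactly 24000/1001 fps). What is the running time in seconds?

13.638625 seconds

Running time = 327 / (24000/1001) = 13.638625 s.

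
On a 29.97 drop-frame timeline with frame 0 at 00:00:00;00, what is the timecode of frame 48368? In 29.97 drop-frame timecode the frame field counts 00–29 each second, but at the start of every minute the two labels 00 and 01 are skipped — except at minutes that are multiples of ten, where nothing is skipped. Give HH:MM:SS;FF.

Each 10-minute DF block holds 10 × 60 × 30 − 9 × 2 = 17982 frames. 48368 ÷ 17982 → 2 full blocks, remainder 12404.
Within the partial block the first minute is 1800 frames and each further minute 1798, so 6 further minute boundaries passed. Total skipped labels = 18 × 2 + 2 × 6 = 48.
Non-drop label index = 48368 + 48 = 48416; at 30 labels/s that is 00:26:53:26, i.e. DF 00:26:53;26.

00:26:53;26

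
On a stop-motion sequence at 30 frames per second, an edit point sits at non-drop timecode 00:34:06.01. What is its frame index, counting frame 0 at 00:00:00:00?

frame 61381

Total seconds to the label: (0 × 3600 + 34 × 60 + 6) = 2046.
Frame index = 2046 × 30 + 1 = 61381.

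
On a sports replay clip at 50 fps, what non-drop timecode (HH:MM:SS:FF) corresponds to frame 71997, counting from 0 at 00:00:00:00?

71997 ÷ 50 = 1439 full seconds, remainder 47 frames.
1439 s = 0 h 23 min 59 s.
Timecode: 00:23:59:47.

00:23:59:47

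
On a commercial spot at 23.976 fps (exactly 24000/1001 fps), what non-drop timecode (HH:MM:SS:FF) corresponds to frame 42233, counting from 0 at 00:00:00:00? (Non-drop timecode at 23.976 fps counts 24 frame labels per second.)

00:29:19:17

42233 ÷ 24 = 1759 full seconds, remainder 17 frames.
1759 s = 0 h 29 min 19 s.
Timecode: 00:29:19:17.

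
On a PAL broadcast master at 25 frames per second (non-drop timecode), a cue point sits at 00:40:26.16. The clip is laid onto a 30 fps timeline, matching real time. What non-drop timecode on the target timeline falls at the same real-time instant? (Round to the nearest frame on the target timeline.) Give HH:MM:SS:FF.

Source frame index: (0×3600 + 40×60 + 26) × 25 + 16 = 60666.
Real time: 60666 / (25) = 60666/25 s.
Target frame: (60666/25) × (30) = 363996/5 ≈ 72799.200 → 72799.
At 30 labels/s: frame 72799 → 00:40:26:19.

00:40:26:19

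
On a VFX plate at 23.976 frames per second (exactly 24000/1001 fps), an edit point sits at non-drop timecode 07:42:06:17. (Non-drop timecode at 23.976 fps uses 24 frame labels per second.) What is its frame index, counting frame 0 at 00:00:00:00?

frame 665441

Total seconds to the label: (7 × 3600 + 42 × 60 + 6) = 27726.
Frame index = 27726 × 24 + 17 = 665441.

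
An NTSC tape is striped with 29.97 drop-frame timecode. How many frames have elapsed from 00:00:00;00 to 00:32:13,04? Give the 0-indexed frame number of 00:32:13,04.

57936

As if non-drop at 30 labels/s: (0 × 3600 + 32 × 60 + 13) × 30 + 4 = 57994.
Minute boundaries passed: 32; those not divisible by 10: 32 − 3 = 29; dropped labels = 2 × 29 = 58.
Actual frame index = 57994 − 58 = 57936.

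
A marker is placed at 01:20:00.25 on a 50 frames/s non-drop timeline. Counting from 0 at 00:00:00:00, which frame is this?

Total seconds to the label: (1 × 3600 + 20 × 60 + 0) = 4800.
Frame index = 4800 × 50 + 25 = 240025.

240025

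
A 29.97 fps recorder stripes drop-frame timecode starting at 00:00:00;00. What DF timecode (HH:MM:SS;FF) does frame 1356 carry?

Ten DF minutes hold 17982 frames, so frame 1356 lies in block 0 (frames 0–17981) with 1356 frames into that block.
The block's first minute is 1800 frames and the rest 1798 each; 1356 frames reaches minute 0, so 0 × 18 + 0 × 2 = 0 labels have been skipped so far.
Adding those back, label number 1356 + 0 = 1356 at 30 labels/s is 45 s + 6 f = 0 h 0 min 45 s frame 6, i.e. 00:00:45;06.

00:00:45;06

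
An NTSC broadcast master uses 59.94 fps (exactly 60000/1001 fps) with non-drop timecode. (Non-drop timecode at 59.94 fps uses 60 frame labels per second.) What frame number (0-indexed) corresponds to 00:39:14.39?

Total seconds to the label: (0 × 3600 + 39 × 60 + 14) = 2354.
Frame index = 2354 × 60 + 39 = 141279.

141279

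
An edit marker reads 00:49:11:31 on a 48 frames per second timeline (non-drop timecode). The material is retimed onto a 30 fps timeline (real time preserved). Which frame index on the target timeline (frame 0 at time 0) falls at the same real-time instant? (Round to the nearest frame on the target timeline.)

frame 88549

Source frame index: (0×3600 + 49×60 + 11) × 48 + 31 = 141679.
Real time: 141679 / (48) = 141679/48 s.
Target frame: (141679/48) × (30) = 708395/8 ≈ 88549.375 → 88549.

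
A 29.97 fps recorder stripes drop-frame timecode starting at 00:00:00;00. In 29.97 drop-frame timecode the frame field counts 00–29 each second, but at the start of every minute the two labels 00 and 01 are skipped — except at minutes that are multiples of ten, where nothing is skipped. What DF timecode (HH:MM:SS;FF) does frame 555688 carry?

05:09:01;16

Each 10-minute DF block holds 10 × 60 × 30 − 9 × 2 = 17982 frames. 555688 ÷ 17982 → 30 full blocks, remainder 16228.
Within the partial block the first minute is 1800 frames and each further minute 1798, so 9 further minute boundaries passed. Total skipped labels = 18 × 30 + 2 × 9 = 558.
Non-drop label index = 555688 + 558 = 556246; at 30 labels/s that is 05:09:01:16, i.e. DF 05:09:01;16.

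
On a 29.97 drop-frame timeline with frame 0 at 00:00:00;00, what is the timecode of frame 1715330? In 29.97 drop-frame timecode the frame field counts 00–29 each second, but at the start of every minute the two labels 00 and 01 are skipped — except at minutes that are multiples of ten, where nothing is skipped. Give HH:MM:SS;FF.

Each 10-minute DF block holds 10 × 60 × 30 − 9 × 2 = 17982 frames. 1715330 ÷ 17982 → 95 full blocks, remainder 7040.
Within the partial block the first minute is 1800 frames and each further minute 1798, so 3 further minute boundaries passed. Total skipped labels = 18 × 95 + 2 × 3 = 1716.
Non-drop label index = 1715330 + 1716 = 1717046; at 30 labels/s that is 15:53:54:26, i.e. DF 15:53:54;26.

15:53:54;26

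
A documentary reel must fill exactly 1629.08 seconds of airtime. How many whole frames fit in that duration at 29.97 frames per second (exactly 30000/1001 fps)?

48823 frames

Frames = 1629.08 × 30000/1001 = 48872400/1001 ≈ 48823.5764.
Complete frames: 48823.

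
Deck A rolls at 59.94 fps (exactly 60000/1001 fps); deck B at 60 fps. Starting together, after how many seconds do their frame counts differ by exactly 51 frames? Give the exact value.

850.85 seconds

The gap grows by |60 − 60000/1001| = 60/1001 frames per second.
Time for a 51-frame gap: 51 ÷ (60/1001) = 850.85 s.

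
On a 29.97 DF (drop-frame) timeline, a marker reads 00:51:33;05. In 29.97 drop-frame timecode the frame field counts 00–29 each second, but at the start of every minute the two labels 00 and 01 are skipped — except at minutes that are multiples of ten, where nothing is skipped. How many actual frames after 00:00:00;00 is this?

92703

As if non-drop at 30 labels/s: (0 × 3600 + 51 × 60 + 33) × 30 + 5 = 92795.
Minute boundaries passed: 51; those not divisible by 10: 51 − 5 = 46; dropped labels = 2 × 46 = 92.
Actual frame index = 92795 − 92 = 92703.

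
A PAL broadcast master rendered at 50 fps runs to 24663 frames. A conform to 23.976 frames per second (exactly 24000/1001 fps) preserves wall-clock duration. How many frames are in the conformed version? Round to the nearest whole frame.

Frames at target rate = 24663 × (24000/1001) / (50) = 11838240/1001 ≈ 11826.414.
Nearest whole frame: 11826.

11826 frames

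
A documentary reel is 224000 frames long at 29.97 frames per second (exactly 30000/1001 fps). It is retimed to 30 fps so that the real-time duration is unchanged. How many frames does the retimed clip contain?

224224 frames

Target frames = source frames × (target rate / source rate) = 224000 × (30)/(30000/1001) = 224000 × 1001/1000 = 224224.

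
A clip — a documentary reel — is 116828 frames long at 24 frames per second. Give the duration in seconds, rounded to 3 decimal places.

Running time = 116828 × 1/24 = 29207/6 s ≈ 4867.833 s.

4867.833 seconds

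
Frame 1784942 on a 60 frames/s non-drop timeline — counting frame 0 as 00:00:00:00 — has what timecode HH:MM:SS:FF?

08:15:49:02

1784942 ÷ 60 = 29749 full seconds, remainder 2 frames.
29749 s = 8 h 15 min 49 s.
Timecode: 08:15:49:02.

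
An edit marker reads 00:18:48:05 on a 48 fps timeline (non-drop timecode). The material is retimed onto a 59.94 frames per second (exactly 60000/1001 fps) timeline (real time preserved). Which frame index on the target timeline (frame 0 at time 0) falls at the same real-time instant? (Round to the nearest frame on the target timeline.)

Source frame index: (0×3600 + 18×60 + 48) × 48 + 5 = 54149.
Real time: 54149 / (48) = 54149/48 s.
Target frame: (54149/48) × (60000/1001) = 67686250/1001 ≈ 67618.631 → 67619.

frame 67619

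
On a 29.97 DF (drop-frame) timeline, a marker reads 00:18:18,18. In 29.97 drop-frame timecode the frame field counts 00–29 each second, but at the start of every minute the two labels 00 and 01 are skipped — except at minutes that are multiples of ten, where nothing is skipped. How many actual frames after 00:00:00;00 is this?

32924

Complete 10-minute blocks: 1, each 17982 frames → 17982.
Remaining 8 whole minutes in the current block: 1800 + 7 × 1798 = 14386 frames.
Within the current minute: 18 × 30 + 18 − 2 = 556 (labels ;00/;01 skipped at this minute). Total = 17982 + 14386 + 556 = 32924.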